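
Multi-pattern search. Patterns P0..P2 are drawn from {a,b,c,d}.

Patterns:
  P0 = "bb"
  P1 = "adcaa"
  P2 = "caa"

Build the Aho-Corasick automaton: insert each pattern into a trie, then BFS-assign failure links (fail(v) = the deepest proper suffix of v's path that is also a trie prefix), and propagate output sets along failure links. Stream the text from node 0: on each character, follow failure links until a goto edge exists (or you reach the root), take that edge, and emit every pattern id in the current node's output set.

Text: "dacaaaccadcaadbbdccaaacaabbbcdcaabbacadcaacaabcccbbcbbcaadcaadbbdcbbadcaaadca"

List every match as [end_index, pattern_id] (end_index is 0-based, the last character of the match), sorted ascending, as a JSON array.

Build:
Trie (insert patterns):
  n0 'ε': a→3 b→1 c→8
  n1 'b': b→2
  n2 'bb': ·  ←P0
  n3 'a': d→4
  n4 'ad': c→5
  n5 'adc': a→6
  n6 'adca': a→7
  n7 'adcaa': ·  ←P1
  n8 'c': a→9
  n9 'ca': a→10
  n10 'caa': ·  ←P2

Failure links (BFS by depth):
  fail(1) 'b': from fail(0)=0 chase 'b': 0 ⇒ 0;  out=∅∪out(0)=∅
  fail(3) 'a': from fail(0)=0 chase 'a': 0 ⇒ 0;  out=∅∪out(0)=∅
  fail(8) 'c': from fail(0)=0 chase 'c': 0 ⇒ 0;  out=∅∪out(0)=∅
  fail(2) 'bb': from fail(1)=0 chase 'b': 0 ⇒ 1;  out={0}∪out(1)={0}
  fail(4) 'ad': from fail(3)=0 chase 'd': 0 ⇒ 0;  out=∅∪out(0)=∅
  fail(9) 'ca': from fail(8)=0 chase 'a': 0 ⇒ 3;  out=∅∪out(3)=∅
  fail(5) 'adc': from fail(4)=0 chase 'c': 0 ⇒ 8;  out=∅∪out(8)=∅
  fail(10) 'caa': from fail(9)=3 chase 'a': 3→0 ⇒ 3;  out={2}∪out(3)={2}
  fail(6) 'adca': from fail(5)=8 chase 'a': 8 ⇒ 9;  out=∅∪out(9)=∅
  fail(7) 'adcaa': from fail(6)=9 chase 'a': 9 ⇒ 10;  out={1}∪out(10)={1,2}

Scan:
i=0 'd': node 0→0
i=1 'a': node 0→3
i=2 'c': node 3→8 (fail-walked)
i=3 'a': node 8→9
i=4 'a': node 9→10  ** P2@[2:4]
i=5 'a': node 10→3 (fail-walked)
i=6 'c': node 3→8 (fail-walked)
i=7 'c': node 8→8 (fail-walked)
i=8 'a': node 8→9
i=9 'd': node 9→4 (fail-walked)
i=10 'c': node 4→5
i=11 'a': node 5→6
i=12 'a': node 6→7  ** P1@[8:12],P2@[10:12]
i=13 'd': node 7→4 (fail-walked)
i=14 'b': node 4→1 (fail-walked)
i=15 'b': node 1→2  ** P0@[14:15]
i=16 'd': node 2→0 (fail-walked)
i=17 'c': node 0→8
i=18 'c': node 8→8 (fail-walked)
i=19 'a': node 8→9
i=20 'a': node 9→10  ** P2@[18:20]
i=21 'a': node 10→3 (fail-walked)
i=22 'c': node 3→8 (fail-walked)
i=23 'a': node 8→9
i=24 'a': node 9→10  ** P2@[22:24]
i=25 'b': node 10→1 (fail-walked)
i=26 'b': node 1→2  ** P0@[25:26]
i=27 'b': node 2→2 (fail-walked)  ** P0@[26:27]
i=28 'c': node 2→8 (fail-walked)
i=29 'd': node 8→0 (fail-walked)
i=30 'c': node 0→8
i=31 'a': node 8→9
i=32 'a': node 9→10  ** P2@[30:32]
i=33 'b': node 10→1 (fail-walked)
i=34 'b': node 1→2  ** P0@[33:34]
i=35 'a': node 2→3 (fail-walked)
i=36 'c': node 3→8 (fail-walked)
i=37 'a': node 8→9
i=38 'd': node 9→4 (fail-walked)
i=39 'c': node 4→5
i=40 'a': node 5→6
i=41 'a': node 6→7  ** P1@[37:41],P2@[39:41]
i=42 'c': node 7→8 (fail-walked)
i=43 'a': node 8→9
i=44 'a': node 9→10  ** P2@[42:44]
i=45 'b': node 10→1 (fail-walked)
i=46 'c': node 1→8 (fail-walked)
i=47 'c': node 8→8 (fail-walked)
i=48 'c': node 8→8 (fail-walked)
i=49 'b': node 8→1 (fail-walked)
i=50 'b': node 1→2  ** P0@[49:50]
i=51 'c': node 2→8 (fail-walked)
i=52 'b': node 8→1 (fail-walked)
i=53 'b': node 1→2  ** P0@[52:53]
i=54 'c': node 2→8 (fail-walked)
i=55 'a': node 8→9
i=56 'a': node 9→10  ** P2@[54:56]
i=57 'd': node 10→4 (fail-walked)
i=58 'c': node 4→5
i=59 'a': node 5→6
i=60 'a': node 6→7  ** P1@[56:60],P2@[58:60]
i=61 'd': node 7→4 (fail-walked)
i=62 'b': node 4→1 (fail-walked)
i=63 'b': node 1→2  ** P0@[62:63]
i=64 'd': node 2→0 (fail-walked)
i=65 'c': node 0→8
i=66 'b': node 8→1 (fail-walked)
i=67 'b': node 1→2  ** P0@[66:67]
i=68 'a': node 2→3 (fail-walked)
i=69 'd': node 3→4
i=70 'c': node 4→5
i=71 'a': node 5→6
i=72 'a': node 6→7  ** P1@[68:72],P2@[70:72]
i=73 'a': node 7→3 (fail-walked)
i=74 'd': node 3→4
i=75 'c': node 4→5
i=76 'a': node 5→6

All matches (sorted): [[4,2],[12,1],[12,2],[15,0],[20,2],[24,2],[26,0],[27,0],[32,2],[34,0],[41,1],[41,2],[44,2],[50,0],[53,0],[56,2],[60,1],[60,2],[63,0],[67,0],[72,1],[72,2]]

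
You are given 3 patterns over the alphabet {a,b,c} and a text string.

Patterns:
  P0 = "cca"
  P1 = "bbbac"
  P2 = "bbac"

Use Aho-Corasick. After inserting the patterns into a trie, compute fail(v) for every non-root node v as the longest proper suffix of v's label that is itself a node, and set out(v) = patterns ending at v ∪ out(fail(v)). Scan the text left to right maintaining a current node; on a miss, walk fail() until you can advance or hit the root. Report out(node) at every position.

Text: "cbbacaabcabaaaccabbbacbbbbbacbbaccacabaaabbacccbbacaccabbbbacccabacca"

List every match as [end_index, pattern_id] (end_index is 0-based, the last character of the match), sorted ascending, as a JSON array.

Build:
Trie nodes:
  n0 'ε': b→4 c→1
  n1 'c': c→2
  n2 'cc': a→3
  n3 'cca': ·  ←P0
  n4 'b': b→5
  n5 'bb': a→9 b→6
  n6 'bbb': a→7
  n7 'bbba': c→8
  n8 'bbbac': ·  ←P1
  n9 'bba': c→10
  n10 'bbac': ·  ←P2

Failure links (BFS by depth):
  fail(1) 'c': from fail(0)=0 chase 'c': 0 ⇒ 0;  out=∅∪out(0)=∅
  fail(4) 'b': from fail(0)=0 chase 'b': 0 ⇒ 0;  out=∅∪out(0)=∅
  fail(2) 'cc': from fail(1)=0 chase 'c': 0 ⇒ 1;  out=∅∪out(1)=∅
  fail(5) 'bb': from fail(4)=0 chase 'b': 0 ⇒ 4;  out=∅∪out(4)=∅
  fail(3) 'cca': from fail(2)=1 chase 'a': 1→0 ⇒ 0;  out={0}∪out(0)={0}
  fail(6) 'bbb': from fail(5)=4 chase 'b': 4 ⇒ 5;  out=∅∪out(5)=∅
  fail(9) 'bba': from fail(5)=4 chase 'a': 4→0 ⇒ 0;  out=∅∪out(0)=∅
  fail(7) 'bbba': from fail(6)=5 chase 'a': 5 ⇒ 9;  out=∅∪out(9)=∅
  fail(10) 'bbac': from fail(9)=0 chase 'c': 0 ⇒ 1;  out={2}∪out(1)={2}
  fail(8) 'bbbac': from fail(7)=9 chase 'c': 9 ⇒ 10;  out={1}∪out(10)={1,2}

Scan:
[0] read 'c'  n0⇒n1
[1] read 'b'  n1⇒n4 ·f
[2] read 'b'  n4⇒n5
[3] read 'a'  n5⇒n9
[4] read 'c'  n9⇒n10  emit P2@[1:4]
[5] read 'a'  n10⇒n0 ·f
[6] read 'a'  n0⇒n0
[7] read 'b'  n0⇒n4
[8] read 'c'  n4⇒n1 ·f
[9] read 'a'  n1⇒n0 ·f
[10] read 'b'  n0⇒n4
[11] read 'a'  n4⇒n0 ·f
[12] read 'a'  n0⇒n0
[13] read 'a'  n0⇒n0
[14] read 'c'  n0⇒n1
[15] read 'c'  n1⇒n2
[16] read 'a'  n2⇒n3  emit P0@[14:16]
[17] read 'b'  n3⇒n4 ·f
[18] read 'b'  n4⇒n5
[19] read 'b'  n5⇒n6
[20] read 'a'  n6⇒n7
[21] read 'c'  n7⇒n8  emit P1@[17:21],P2@[18:21]
[22] read 'b'  n8⇒n4 ·f
[23] read 'b'  n4⇒n5
[24] read 'b'  n5⇒n6
[25] read 'b'  n6⇒n6 ·f
[26] read 'b'  n6⇒n6 ·f
[27] read 'a'  n6⇒n7
[28] read 'c'  n7⇒n8  emit P1@[24:28],P2@[25:28]
[29] read 'b'  n8⇒n4 ·f
[30] read 'b'  n4⇒n5
[31] read 'a'  n5⇒n9
[32] read 'c'  n9⇒n10  emit P2@[29:32]
[33] read 'c'  n10⇒n2 ·f
[34] read 'a'  n2⇒n3  emit P0@[32:34]
[35] read 'c'  n3⇒n1 ·f
[36] read 'a'  n1⇒n0 ·f
[37] read 'b'  n0⇒n4
[38] read 'a'  n4⇒n0 ·f
[39] read 'a'  n0⇒n0
[40] read 'a'  n0⇒n0
[41] read 'b'  n0⇒n4
[42] read 'b'  n4⇒n5
[43] read 'a'  n5⇒n9
[44] read 'c'  n9⇒n10  emit P2@[41:44]
[45] read 'c'  n10⇒n2 ·f
[46] read 'c'  n2⇒n2 ·f
[47] read 'b'  n2⇒n4 ·f
[48] read 'b'  n4⇒n5
[49] read 'a'  n5⇒n9
[50] read 'c'  n9⇒n10  emit P2@[47:50]
[51] read 'a'  n10⇒n0 ·f
[52] read 'c'  n0⇒n1
[53] read 'c'  n1⇒n2
[54] read 'a'  n2⇒n3  emit P0@[52:54]
[55] read 'b'  n3⇒n4 ·f
[56] read 'b'  n4⇒n5
[57] read 'b'  n5⇒n6
[58] read 'b'  n6⇒n6 ·f
[59] read 'a'  n6⇒n7
[60] read 'c'  n7⇒n8  emit P1@[56:60],P2@[57:60]
[61] read 'c'  n8⇒n2 ·f
[62] read 'c'  n2⇒n2 ·f
[63] read 'a'  n2⇒n3  emit P0@[61:63]
[64] read 'b'  n3⇒n4 ·f
[65] read 'a'  n4⇒n0 ·f
[66] read 'c'  n0⇒n1
[67] read 'c'  n1⇒n2
[68] read 'a'  n2⇒n3  emit P0@[66:68]

Matches: [[4,2],[16,0],[21,1],[21,2],[28,1],[28,2],[32,2],[34,0],[44,2],[50,2],[54,0],[60,1],[60,2],[63,0],[68,0]]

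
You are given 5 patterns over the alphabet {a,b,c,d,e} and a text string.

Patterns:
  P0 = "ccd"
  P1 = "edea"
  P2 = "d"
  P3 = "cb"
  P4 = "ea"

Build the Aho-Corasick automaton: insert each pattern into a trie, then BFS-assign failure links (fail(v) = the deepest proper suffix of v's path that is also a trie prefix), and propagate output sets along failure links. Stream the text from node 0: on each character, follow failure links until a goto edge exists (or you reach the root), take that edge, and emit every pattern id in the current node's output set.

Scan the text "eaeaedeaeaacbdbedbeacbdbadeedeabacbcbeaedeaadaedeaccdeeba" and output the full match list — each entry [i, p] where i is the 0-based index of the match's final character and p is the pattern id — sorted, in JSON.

Construct AC machine:
Trie nodes:
  n0 'ε': c→1 d→8 e→4
  n1 'c': b→9 c→2
  n2 'cc': d→3
  n3 'ccd': ·  ←P0
  n4 'e': a→10 d→5
  n5 'ed': e→6
  n6 'ede': a→7
  n7 'edea': ·  ←P1
  n8 'd': ·  ←P2
  n9 'cb': ·  ←P3
  n10 'ea': ·  ←P4

Failure links (BFS by depth):
  fail(1) 'c': from fail(0)=0 chase 'c': 0 ⇒ 0;  out=∅∪out(0)=∅
  fail(4) 'e': from fail(0)=0 chase 'e': 0 ⇒ 0;  out=∅∪out(0)=∅
  fail(8) 'd': from fail(0)=0 chase 'd': 0 ⇒ 0;  out={2}∪out(0)={2}
  fail(2) 'cc': from fail(1)=0 chase 'c': 0 ⇒ 1;  out=∅∪out(1)=∅
  fail(5) 'ed': from fail(4)=0 chase 'd': 0 ⇒ 8;  out=∅∪out(8)={2}
  fail(9) 'cb': from fail(1)=0 chase 'b': 0 ⇒ 0;  out={3}∪out(0)={3}
  fail(10) 'ea': from fail(4)=0 chase 'a': 0 ⇒ 0;  out={4}∪out(0)={4}
  fail(3) 'ccd': from fail(2)=1 chase 'd': 1→0 ⇒ 8;  out={0}∪out(8)={0,2}
  fail(6) 'ede': from fail(5)=8 chase 'e': 8→0 ⇒ 4;  out=∅∪out(4)=∅
  fail(7) 'edea': from fail(6)=4 chase 'a': 4 ⇒ 10;  out={1}∪out(10)={1,4}

Text stream:
pos 0 'e': at 4
pos 1 'a': at 10  → match P4@[0:1]
pos 2 'e': at 4 ·f
pos 3 'a': at 10  → match P4@[2:3]
pos 4 'e': at 4 ·f
pos 5 'd': at 5  → match P2@[5:5]
pos 6 'e': at 6
pos 7 'a': at 7  → match P1@[4:7],P4@[6:7]
pos 8 'e': at 4 ·f
pos 9 'a': at 10  → match P4@[8:9]
pos 10 'a': at 0 ·f
pos 11 'c': at 1
pos 12 'b': at 9  → match P3@[11:12]
pos 13 'd': at 8 ·f  → match P2@[13:13]
pos 14 'b': at 0 ·f
pos 15 'e': at 4
pos 16 'd': at 5  → match P2@[16:16]
pos 17 'b': at 0 ·f
pos 18 'e': at 4
pos 19 'a': at 10  → match P4@[18:19]
pos 20 'c': at 1 ·f
pos 21 'b': at 9  → match P3@[20:21]
pos 22 'd': at 8 ·f  → match P2@[22:22]
pos 23 'b': at 0 ·f
pos 24 'a': at 0
pos 25 'd': at 8  → match P2@[25:25]
pos 26 'e': at 4 ·f
pos 27 'e': at 4 ·f
pos 28 'd': at 5  → match P2@[28:28]
pos 29 'e': at 6
pos 30 'a': at 7  → match P1@[27:30],P4@[29:30]
pos 31 'b': at 0 ·f
pos 32 'a': at 0
pos 33 'c': at 1
pos 34 'b': at 9  → match P3@[33:34]
pos 35 'c': at 1 ·f
pos 36 'b': at 9  → match P3@[35:36]
pos 37 'e': at 4 ·f
pos 38 'a': at 10  → match P4@[37:38]
pos 39 'e': at 4 ·f
pos 40 'd': at 5  → match P2@[40:40]
pos 41 'e': at 6
pos 42 'a': at 7  → match P1@[39:42],P4@[41:42]
pos 43 'a': at 0 ·f
pos 44 'd': at 8  → match P2@[44:44]
pos 45 'a': at 0 ·f
pos 46 'e': at 4
pos 47 'd': at 5  → match P2@[47:47]
pos 48 'e': at 6
pos 49 'a': at 7  → match P1@[46:49],P4@[48:49]
pos 50 'c': at 1 ·f
pos 51 'c': at 2
pos 52 'd': at 3  → match P0@[50:52],P2@[52:52]
pos 53 'e': at 4 ·f
pos 54 'e': at 4 ·f
pos 55 'b': at 0 ·f
pos 56 'a': at 0

All matches (sorted): [[1,4],[3,4],[5,2],[7,1],[7,4],[9,4],[12,3],[13,2],[16,2],[19,4],[21,3],[22,2],[25,2],[28,2],[30,1],[30,4],[34,3],[36,3],[38,4],[40,2],[42,1],[42,4],[44,2],[47,2],[49,1],[49,4],[52,0],[52,2]]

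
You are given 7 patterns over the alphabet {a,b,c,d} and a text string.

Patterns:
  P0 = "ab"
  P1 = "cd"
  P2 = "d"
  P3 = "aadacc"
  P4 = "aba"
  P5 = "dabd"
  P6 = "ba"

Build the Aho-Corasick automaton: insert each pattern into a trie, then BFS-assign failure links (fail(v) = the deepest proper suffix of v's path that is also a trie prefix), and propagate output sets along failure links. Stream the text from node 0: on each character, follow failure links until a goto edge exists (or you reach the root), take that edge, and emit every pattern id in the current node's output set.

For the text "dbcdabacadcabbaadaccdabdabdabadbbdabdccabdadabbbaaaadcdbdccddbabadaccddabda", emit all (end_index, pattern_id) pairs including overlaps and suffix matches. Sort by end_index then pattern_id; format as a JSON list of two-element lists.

Build:
Trie nodes:
  n0 'ε': a→1 b→15 c→3 d→5
  n1 'a': a→6 b→2
  n2 'ab': a→11  [P0 ends]
  n3 'c': d→4
  n4 'cd': ·  [P1 ends]
  n5 'd': a→12  [P2 ends]
  n6 'aa': d→7
  n7 'aad': a→8
  n8 'aada': c→9
  n9 'aadac': c→10
  n10 'aadacc': ·  [P3 ends]
  n11 'aba': ·  [P4 ends]
  n12 'da': b→13
  n13 'dab': d→14
  n14 'dabd': ·  [P5 ends]
  n15 'b': a→16
  n16 'ba': ·  [P6 ends]

BFS fail/out derivation:
  n1('a'): parent n0 fail=0; on 'a' 0 → fail=0;  out ∅∪∅=∅
  n3('c'): parent n0 fail=0; on 'c' 0 → fail=0;  out ∅∪∅=∅
  n5('d'): parent n0 fail=0; on 'd' 0 → fail=0;  out {2}∪∅={2}
  n15('b'): parent n0 fail=0; on 'b' 0 → fail=0;  out ∅∪∅=∅
  n2('ab'): parent n1 fail=0; on 'b' 0 → fail=15;  out {0}∪∅={0}
  n4('cd'): parent n3 fail=0; on 'd' 0 → fail=5;  out {1}∪{2}={1,2}
  n6('aa'): parent n1 fail=0; on 'a' 0 → fail=1;  out ∅∪∅=∅
  n12('da'): parent n5 fail=0; on 'a' 0 → fail=1;  out ∅∪∅=∅
  n16('ba'): parent n15 fail=0; on 'a' 0 → fail=1;  out {6}∪∅={6}
  n7('aad'): parent n6 fail=1; on 'd' 1→0 → fail=5;  out ∅∪{2}={2}
  n11('aba'): parent n2 fail=15; on 'a' 15 → fail=16;  out {4}∪{6}={4,6}
  n13('dab'): parent n12 fail=1; on 'b' 1 → fail=2;  out ∅∪{0}={0}
  n8('aada'): parent n7 fail=5; on 'a' 5 → fail=12;  out ∅∪∅=∅
  n14('dabd'): parent n13 fail=2; on 'd' 2→15→0 → fail=5;  out {5}∪{2}={2,5}
  n9('aadac'): parent n8 fail=12; on 'c' 12→1→0 → fail=3;  out ∅∪∅=∅
  n10('aadacc'): parent n9 fail=3; on 'c' 3→0 → fail=3;  out {3}∪∅={3}

Run:
i=0 'd': node 0→5  → match P2@[0:0]
i=1 'b': node 5→15 (via fail)
i=2 'c': node 15→3 (via fail)
i=3 'd': node 3→4  → match P1@[2:3],P2@[3:3]
i=4 'a': node 4→12 (via fail)
i=5 'b': node 12→13  → match P0@[4:5]
i=6 'a': node 13→11 (via fail)  → match P4@[4:6],P6@[5:6]
i=7 'c': node 11→3 (via fail)
i=8 'a': node 3→1 (via fail)
i=9 'd': node 1→5 (via fail)  → match P2@[9:9]
i=10 'c': node 5→3 (via fail)
i=11 'a': node 3→1 (via fail)
i=12 'b': node 1→2  → match P0@[11:12]
i=13 'b': node 2→15 (via fail)
i=14 'a': node 15→16  → match P6@[13:14]
i=15 'a': node 16→6 (via fail)
i=16 'd': node 6→7  → match P2@[16:16]
i=17 'a': node 7→8
i=18 'c': node 8→9
i=19 'c': node 9→10  → match P3@[14:19]
i=20 'd': node 10→4 (via fail)  → match P1@[19:20],P2@[20:20]
i=21 'a': node 4→12 (via fail)
i=22 'b': node 12→13  → match P0@[21:22]
i=23 'd': node 13→14  → match P2@[23:23],P5@[20:23]
i=24 'a': node 14→12 (via fail)
i=25 'b': node 12→13  → match P0@[24:25]
i=26 'd': node 13→14  → match P2@[26:26],P5@[23:26]
i=27 'a': node 14→12 (via fail)
i=28 'b': node 12→13  → match P0@[27:28]
i=29 'a': node 13→11 (via fail)  → match P4@[27:29],P6@[28:29]
i=30 'd': node 11→5 (via fail)  → match P2@[30:30]
i=31 'b': node 5→15 (via fail)
i=32 'b': node 15→15 (via fail)
i=33 'd': node 15→5 (via fail)  → match P2@[33:33]
i=34 'a': node 5→12
i=35 'b': node 12→13  → match P0@[34:35]
i=36 'd': node 13→14  → match P2@[36:36],P5@[33:36]
i=37 'c': node 14→3 (via fail)
i=38 'c': node 3→3 (via fail)
i=39 'a': node 3→1 (via fail)
i=40 'b': node 1→2  → match P0@[39:40]
i=41 'd': node 2→5 (via fail)  → match P2@[41:41]
i=42 'a': node 5→12
i=43 'd': node 12→5 (via fail)  → match P2@[43:43]
i=44 'a': node 5→12
i=45 'b': node 12→13  → match P0@[44:45]
i=46 'b': node 13→15 (via fail)
i=47 'b': node 15→15 (via fail)
i=48 'a': node 15→16  → match P6@[47:48]
i=49 'a': node 16→6 (via fail)
i=50 'a': node 6→6 (via fail)
i=51 'a': node 6→6 (via fail)
i=52 'd': node 6→7  → match P2@[52:52]
i=53 'c': node 7→3 (via fail)
i=54 'd': node 3→4  → match P1@[53:54],P2@[54:54]
i=55 'b': node 4→15 (via fail)
i=56 'd': node 15→5 (via fail)  → match P2@[56:56]
i=57 'c': node 5→3 (via fail)
i=58 'c': node 3→3 (via fail)
i=59 'd': node 3→4  → match P1@[58:59],P2@[59:59]
i=60 'd': node 4→5 (via fail)  → match P2@[60:60]
i=61 'b': node 5→15 (via fail)
i=62 'a': node 15→16  → match P6@[61:62]
i=63 'b': node 16→2 (via fail)  → match P0@[62:63]
i=64 'a': node 2→11  → match P4@[62:64],P6@[63:64]
i=65 'd': node 11→5 (via fail)  → match P2@[65:65]
i=66 'a': node 5→12
i=67 'c': node 12→3 (via fail)
i=68 'c': node 3→3 (via fail)
i=69 'd': node 3→4  → match P1@[68:69],P2@[69:69]
i=70 'd': node 4→5 (via fail)  → match P2@[70:70]
i=71 'a': node 5→12
i=72 'b': node 12→13  → match P0@[71:72]
i=73 'd': node 13→14  → match P2@[73:73],P5@[70:73]
i=74 'a': node 14→12 (via fail)

Result: [[0,2],[3,1],[3,2],[5,0],[6,4],[6,6],[9,2],[12,0],[14,6],[16,2],[19,3],[20,1],[20,2],[22,0],[23,2],[23,5],[25,0],[26,2],[26,5],[28,0],[29,4],[29,6],[30,2],[33,2],[35,0],[36,2],[36,5],[40,0],[41,2],[43,2],[45,0],[48,6],[52,2],[54,1],[54,2],[56,2],[59,1],[59,2],[60,2],[62,6],[63,0],[64,4],[64,6],[65,2],[69,1],[69,2],[70,2],[72,0],[73,2],[73,5]]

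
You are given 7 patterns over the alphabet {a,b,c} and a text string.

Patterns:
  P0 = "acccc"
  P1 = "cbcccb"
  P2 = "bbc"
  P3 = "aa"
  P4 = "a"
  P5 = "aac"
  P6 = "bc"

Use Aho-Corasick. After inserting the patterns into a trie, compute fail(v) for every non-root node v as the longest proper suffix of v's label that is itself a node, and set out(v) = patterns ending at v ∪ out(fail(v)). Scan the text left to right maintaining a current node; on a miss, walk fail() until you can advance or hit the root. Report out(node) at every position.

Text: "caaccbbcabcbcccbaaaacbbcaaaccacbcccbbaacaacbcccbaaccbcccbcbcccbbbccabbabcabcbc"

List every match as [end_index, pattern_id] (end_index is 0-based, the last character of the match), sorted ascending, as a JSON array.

Build:
Trie (insert patterns):
  0='ε' goto a→1 b→12 c→6
  1='a' goto a→15 c→2  [P4 ends]
  2='ac' goto c→3
  3='acc' goto c→4
  4='accc' goto c→5
  5='acccc' goto ·  [P0 ends]
  6='c' goto b→7
  7='cb' goto c→8
  8='cbc' goto c→9
  9='cbcc' goto c→10
  10='cbccc' goto b→11
  11='cbcccb' goto ·  [P1 ends]
  12='b' goto b→13 c→17
  13='bb' goto c→14
  14='bbc' goto ·  [P2 ends]
  15='aa' goto c→16  [P3 ends]
  16='aac' goto ·  [P5 ends]
  17='bc' goto ·  [P6 ends]

BFS fail/out derivation:
  fail(1) 'a': from fail(0)=0 chase 'a': 0 ⇒ 0;  out={4}∪out(0)={4}
  fail(6) 'c': from fail(0)=0 chase 'c': 0 ⇒ 0;  out=∅∪out(0)=∅
  fail(12) 'b': from fail(0)=0 chase 'b': 0 ⇒ 0;  out=∅∪out(0)=∅
  fail(2) 'ac': from fail(1)=0 chase 'c': 0 ⇒ 6;  out=∅∪out(6)=∅
  fail(7) 'cb': from fail(6)=0 chase 'b': 0 ⇒ 12;  out=∅∪out(12)=∅
  fail(13) 'bb': from fail(12)=0 chase 'b': 0 ⇒ 12;  out=∅∪out(12)=∅
  fail(15) 'aa': from fail(1)=0 chase 'a': 0 ⇒ 1;  out={3}∪out(1)={3,4}
  fail(17) 'bc': from fail(12)=0 chase 'c': 0 ⇒ 6;  out={6}∪out(6)={6}
  fail(3) 'acc': from fail(2)=6 chase 'c': 6→0 ⇒ 6;  out=∅∪out(6)=∅
  fail(8) 'cbc': from fail(7)=12 chase 'c': 12 ⇒ 17;  out=∅∪out(17)={6}
  fail(14) 'bbc': from fail(13)=12 chase 'c': 12 ⇒ 17;  out={2}∪out(17)={2,6}
  fail(16) 'aac': from fail(15)=1 chase 'c': 1 ⇒ 2;  out={5}∪out(2)={5}
  fail(4) 'accc': from fail(3)=6 chase 'c': 6→0 ⇒ 6;  out=∅∪out(6)=∅
  fail(9) 'cbcc': from fail(8)=17 chase 'c': 17→6→0 ⇒ 6;  out=∅∪out(6)=∅
  fail(5) 'acccc': from fail(4)=6 chase 'c': 6→0 ⇒ 6;  out={0}∪out(6)={0}
  fail(10) 'cbccc': from fail(9)=6 chase 'c': 6→0 ⇒ 6;  out=∅∪out(6)=∅
  fail(11) 'cbcccb': from fail(10)=6 chase 'b': 6 ⇒ 7;  out={1}∪out(7)={1}

Text stream:
pos 0 'c': at 6
pos 1 'a': at 1 ·f  ** P4@[1:1]
pos 2 'a': at 15  ** P3@[1:2],P4@[2:2]
pos 3 'c': at 16  ** P5@[1:3]
pos 4 'c': at 3 ·f
pos 5 'b': at 7 ·f
pos 6 'b': at 13 ·f
pos 7 'c': at 14  ** P2@[5:7],P6@[6:7]
pos 8 'a': at 1 ·f  ** P4@[8:8]
pos 9 'b': at 12 ·f
pos 10 'c': at 17  ** P6@[9:10]
pos 11 'b': at 7 ·f
pos 12 'c': at 8  ** P6@[11:12]
pos 13 'c': at 9
pos 14 'c': at 10
pos 15 'b': at 11  ** P1@[10:15]
pos 16 'a': at 1 ·f  ** P4@[16:16]
pos 17 'a': at 15  ** P3@[16:17],P4@[17:17]
pos 18 'a': at 15 ·f  ** P3@[17:18],P4@[18:18]
pos 19 'a': at 15 ·f  ** P3@[18:19],P4@[19:19]
pos 20 'c': at 16  ** P5@[18:20]
pos 21 'b': at 7 ·f
pos 22 'b': at 13 ·f
pos 23 'c': at 14  ** P2@[21:23],P6@[22:23]
pos 24 'a': at 1 ·f  ** P4@[24:24]
pos 25 'a': at 15  ** P3@[24:25],P4@[25:25]
pos 26 'a': at 15 ·f  ** P3@[25:26],P4@[26:26]
pos 27 'c': at 16  ** P5@[25:27]
pos 28 'c': at 3 ·f
pos 29 'a': at 1 ·f  ** P4@[29:29]
pos 30 'c': at 2
pos 31 'b': at 7 ·f
pos 32 'c': at 8  ** P6@[31:32]
pos 33 'c': at 9
pos 34 'c': at 10
pos 35 'b': at 11  ** P1@[30:35]
pos 36 'b': at 13 ·f
pos 37 'a': at 1 ·f  ** P4@[37:37]
pos 38 'a': at 15  ** P3@[37:38],P4@[38:38]
pos 39 'c': at 16  ** P5@[37:39]
pos 40 'a': at 1 ·f  ** P4@[40:40]
pos 41 'a': at 15  ** P3@[40:41],P4@[41:41]
pos 42 'c': at 16  ** P5@[40:42]
pos 43 'b': at 7 ·f
pos 44 'c': at 8  ** P6@[43:44]
pos 45 'c': at 9
pos 46 'c': at 10
pos 47 'b': at 11  ** P1@[42:47]
pos 48 'a': at 1 ·f  ** P4@[48:48]
pos 49 'a': at 15  ** P3@[48:49],P4@[49:49]
pos 50 'c': at 16  ** P5@[48:50]
pos 51 'c': at 3 ·f
pos 52 'b': at 7 ·f
pos 53 'c': at 8  ** P6@[52:53]
pos 54 'c': at 9
pos 55 'c': at 10
pos 56 'b': at 11  ** P1@[51:56]
pos 57 'c': at 8 ·f  ** P6@[56:57]
pos 58 'b': at 7 ·f
pos 59 'c': at 8  ** P6@[58:59]
pos 60 'c': at 9
pos 61 'c': at 10
pos 62 'b': at 11  ** P1@[57:62]
pos 63 'b': at 13 ·f
pos 64 'b': at 13 ·f
pos 65 'c': at 14  ** P2@[63:65],P6@[64:65]
pos 66 'c': at 6 ·f
pos 67 'a': at 1 ·f  ** P4@[67:67]
pos 68 'b': at 12 ·f
pos 69 'b': at 13
pos 70 'a': at 1 ·f  ** P4@[70:70]
pos 71 'b': at 12 ·f
pos 72 'c': at 17  ** P6@[71:72]
pos 73 'a': at 1 ·f  ** P4@[73:73]
pos 74 'b': at 12 ·f
pos 75 'c': at 17  ** P6@[74:75]
pos 76 'b': at 7 ·f
pos 77 'c': at 8  ** P6@[76:77]

All matches (sorted): [[1,4],[2,3],[2,4],[3,5],[7,2],[7,6],[8,4],[10,6],[12,6],[15,1],[16,4],[17,3],[17,4],[18,3],[18,4],[19,3],[19,4],[20,5],[23,2],[23,6],[24,4],[25,3],[25,4],[26,3],[26,4],[27,5],[29,4],[32,6],[35,1],[37,4],[38,3],[38,4],[39,5],[40,4],[41,3],[41,4],[42,5],[44,6],[47,1],[48,4],[49,3],[49,4],[50,5],[53,6],[56,1],[57,6],[59,6],[62,1],[65,2],[65,6],[67,4],[70,4],[72,6],[73,4],[75,6],[77,6]]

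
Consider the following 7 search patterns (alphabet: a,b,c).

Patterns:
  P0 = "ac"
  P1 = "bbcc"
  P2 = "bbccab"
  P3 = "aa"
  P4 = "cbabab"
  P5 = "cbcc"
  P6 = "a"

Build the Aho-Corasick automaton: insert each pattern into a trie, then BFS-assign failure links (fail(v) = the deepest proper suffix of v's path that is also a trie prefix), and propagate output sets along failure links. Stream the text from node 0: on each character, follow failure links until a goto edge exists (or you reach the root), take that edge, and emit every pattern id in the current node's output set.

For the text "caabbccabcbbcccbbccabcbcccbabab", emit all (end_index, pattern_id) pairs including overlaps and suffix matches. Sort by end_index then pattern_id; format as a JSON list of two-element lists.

Construct AC machine:
Trie (insert patterns):
  0='ε' goto a→1 b→3 c→10
  1='a' goto a→9 c→2  ←P6
  2='ac' goto ·  ←P0
  3='b' goto b→4
  4='bb' goto c→5
  5='bbc' goto c→6
  6='bbcc' goto a→7  ←P1
  7='bbcca' goto b→8
  8='bbccab' goto ·  ←P2
  9='aa' goto ·  ←P3
  10='c' goto b→11
  11='cb' goto a→12 c→16
  12='cba' goto b→13
  13='cbab' goto a→14
  14='cbaba' goto b→15
  15='cbabab' goto ·  ←P4
  16='cbc' goto c→17
  17='cbcc' goto ·  ←P5

BFS fail/out derivation:
  n1('a'): parent n0 fail=0; on 'a' 0 → fail=0;  out {6}∪∅={6}
  n3('b'): parent n0 fail=0; on 'b' 0 → fail=0;  out ∅∪∅=∅
  n10('c'): parent n0 fail=0; on 'c' 0 → fail=0;  out ∅∪∅=∅
  n2('ac'): parent n1 fail=0; on 'c' 0 → fail=10;  out {0}∪∅={0}
  n4('bb'): parent n3 fail=0; on 'b' 0 → fail=3;  out ∅∪∅=∅
  n9('aa'): parent n1 fail=0; on 'a' 0 → fail=1;  out {3}∪{6}={3,6}
  n11('cb'): parent n10 fail=0; on 'b' 0 → fail=3;  out ∅∪∅=∅
  n5('bbc'): parent n4 fail=3; on 'c' 3→0 → fail=10;  out ∅∪∅=∅
  n12('cba'): parent n11 fail=3; on 'a' 3→0 → fail=1;  out ∅∪{6}={6}
  n16('cbc'): parent n11 fail=3; on 'c' 3→0 → fail=10;  out ∅∪∅=∅
  n6('bbcc'): parent n5 fail=10; on 'c' 10→0 → fail=10;  out {1}∪∅={1}
  n13('cbab'): parent n12 fail=1; on 'b' 1→0 → fail=3;  out ∅∪∅=∅
  n17('cbcc'): parent n16 fail=10; on 'c' 10→0 → fail=10;  out {5}∪∅={5}
  n7('bbcca'): parent n6 fail=10; on 'a' 10→0 → fail=1;  out ∅∪{6}={6}
  n14('cbaba'): parent n13 fail=3; on 'a' 3→0 → fail=1;  out ∅∪{6}={6}
  n8('bbccab'): parent n7 fail=1; on 'b' 1→0 → fail=3;  out {2}∪∅={2}
  n15('cbabab'): parent n14 fail=1; on 'b' 1→0 → fail=3;  out {4}∪∅={4}

Scan:
[0] read 'c'  n0⇒n10
[1] read 'a'  n10⇒n1 (via fail)  → match P6@[1:1]
[2] read 'a'  n1⇒n9  → match P3@[1:2],P6@[2:2]
[3] read 'b'  n9⇒n3 (via fail)
[4] read 'b'  n3⇒n4
[5] read 'c'  n4⇒n5
[6] read 'c'  n5⇒n6  → match P1@[3:6]
[7] read 'a'  n6⇒n7  → match P6@[7:7]
[8] read 'b'  n7⇒n8  → match P2@[3:8]
[9] read 'c'  n8⇒n10 (via fail)
[10] read 'b'  n10⇒n11
[11] read 'b'  n11⇒n4 (via fail)
[12] read 'c'  n4⇒n5
[13] read 'c'  n5⇒n6  → match P1@[10:13]
[14] read 'c'  n6⇒n10 (via fail)
[15] read 'b'  n10⇒n11
[16] read 'b'  n11⇒n4 (via fail)
[17] read 'c'  n4⇒n5
[18] read 'c'  n5⇒n6  → match P1@[15:18]
[19] read 'a'  n6⇒n7  → match P6@[19:19]
[20] read 'b'  n7⇒n8  → match P2@[15:20]
[21] read 'c'  n8⇒n10 (via fail)
[22] read 'b'  n10⇒n11
[23] read 'c'  n11⇒n16
[24] read 'c'  n16⇒n17  → match P5@[21:24]
[25] read 'c'  n17⇒n10 (via fail)
[26] read 'b'  n10⇒n11
[27] read 'a'  n11⇒n12  → match P6@[27:27]
[28] read 'b'  n12⇒n13
[29] read 'a'  n13⇒n14  → match P6@[29:29]
[30] read 'b'  n14⇒n15  → match P4@[25:30]

Matches: [[1,6],[2,3],[2,6],[6,1],[7,6],[8,2],[13,1],[18,1],[19,6],[20,2],[24,5],[27,6],[29,6],[30,4]]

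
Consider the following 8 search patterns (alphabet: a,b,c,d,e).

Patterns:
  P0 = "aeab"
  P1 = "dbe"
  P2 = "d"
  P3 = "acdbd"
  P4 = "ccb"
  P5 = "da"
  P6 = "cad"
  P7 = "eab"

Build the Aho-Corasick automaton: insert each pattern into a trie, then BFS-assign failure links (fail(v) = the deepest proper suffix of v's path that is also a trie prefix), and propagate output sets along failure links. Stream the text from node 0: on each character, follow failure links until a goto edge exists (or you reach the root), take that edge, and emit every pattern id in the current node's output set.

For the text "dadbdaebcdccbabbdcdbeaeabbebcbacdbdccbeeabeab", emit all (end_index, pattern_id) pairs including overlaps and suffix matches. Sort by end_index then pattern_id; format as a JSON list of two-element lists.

Build automaton:
Trie (insert patterns):
  n0 'ε': a→1 c→12 d→5 e→18
  n1 'a': c→8 e→2
  n2 'ae': a→3
  n3 'aea': b→4
  n4 'aeab': ·  ←P0
  n5 'd': a→15 b→6  ←P2
  n6 'db': e→7
  n7 'dbe': ·  ←P1
  n8 'ac': d→9
  n9 'acd': b→10
  n10 'acdb': d→11
  n11 'acdbd': ·  ←P3
  n12 'c': a→16 c→13
  n13 'cc': b→14
  n14 'ccb': ·  ←P4
  n15 'da': ·  ←P5
  n16 'ca': d→17
  n17 'cad': ·  ←P6
  n18 'e': a→19
  n19 'ea': b→20
  n20 'eab': ·  ←P7

BFS fail/out derivation:
  n1('a'): parent n0 fail=0; on 'a' 0 → fail=0;  out ∅∪∅=∅
  n5('d'): parent n0 fail=0; on 'd' 0 → fail=0;  out {2}∪∅={2}
  n12('c'): parent n0 fail=0; on 'c' 0 → fail=0;  out ∅∪∅=∅
  n18('e'): parent n0 fail=0; on 'e' 0 → fail=0;  out ∅∪∅=∅
  n2('ae'): parent n1 fail=0; on 'e' 0 → fail=18;  out ∅∪∅=∅
  n6('db'): parent n5 fail=0; on 'b' 0 → fail=0;  out ∅∪∅=∅
  n8('ac'): parent n1 fail=0; on 'c' 0 → fail=12;  out ∅∪∅=∅
  n13('cc'): parent n12 fail=0; on 'c' 0 → fail=12;  out ∅∪∅=∅
  n15('da'): parent n5 fail=0; on 'a' 0 → fail=1;  out {5}∪∅={5}
  n16('ca'): parent n12 fail=0; on 'a' 0 → fail=1;  out ∅∪∅=∅
  n19('ea'): parent n18 fail=0; on 'a' 0 → fail=1;  out ∅∪∅=∅
  n3('aea'): parent n2 fail=18; on 'a' 18 → fail=19;  out ∅∪∅=∅
  n7('dbe'): parent n6 fail=0; on 'e' 0 → fail=18;  out {1}∪∅={1}
  n9('acd'): parent n8 fail=12; on 'd' 12→0 → fail=5;  out ∅∪{2}={2}
  n14('ccb'): parent n13 fail=12; on 'b' 12→0 → fail=0;  out {4}∪∅={4}
  n17('cad'): parent n16 fail=1; on 'd' 1→0 → fail=5;  out {6}∪{2}={2,6}
  n20('eab'): parent n19 fail=1; on 'b' 1→0 → fail=0;  out {7}∪∅={7}
  n4('aeab'): parent n3 fail=19; on 'b' 19 → fail=20;  out {0}∪{7}={0,7}
  n10('acdb'): parent n9 fail=5; on 'b' 5 → fail=6;  out ∅∪∅=∅
  n11('acdbd'): parent n10 fail=6; on 'd' 6→0 → fail=5;  out {3}∪{2}={2,3}

Text stream:
[0] read 'd'  n0⇒n5  emit P2@[0:0]
[1] read 'a'  n5⇒n15  emit P5@[0:1]
[2] read 'd'  n15⇒n5 ·f  emit P2@[2:2]
[3] read 'b'  n5⇒n6
[4] read 'd'  n6⇒n5 ·f  emit P2@[4:4]
[5] read 'a'  n5⇒n15  emit P5@[4:5]
[6] read 'e'  n15⇒n2 ·f
[7] read 'b'  n2⇒n0 ·f
[8] read 'c'  n0⇒n12
[9] read 'd'  n12⇒n5 ·f  emit P2@[9:9]
[10] read 'c'  n5⇒n12 ·f
[11] read 'c'  n12⇒n13
[12] read 'b'  n13⇒n14  emit P4@[10:12]
[13] read 'a'  n14⇒n1 ·f
[14] read 'b'  n1⇒n0 ·f
[15] read 'b'  n0⇒n0
[16] read 'd'  n0⇒n5  emit P2@[16:16]
[17] read 'c'  n5⇒n12 ·f
[18] read 'd'  n12⇒n5 ·f  emit P2@[18:18]
[19] read 'b'  n5⇒n6
[20] read 'e'  n6⇒n7  emit P1@[18:20]
[21] read 'a'  n7⇒n19 ·f
[22] read 'e'  n19⇒n2 ·f
[23] read 'a'  n2⇒n3
[24] read 'b'  n3⇒n4  emit P0@[21:24],P7@[22:24]
[25] read 'b'  n4⇒n0 ·f
[26] read 'e'  n0⇒n18
[27] read 'b'  n18⇒n0 ·f
[28] read 'c'  n0⇒n12
[29] read 'b'  n12⇒n0 ·f
[30] read 'a'  n0⇒n1
[31] read 'c'  n1⇒n8
[32] read 'd'  n8⇒n9  emit P2@[32:32]
[33] read 'b'  n9⇒n10
[34] read 'd'  n10⇒n11  emit P2@[34:34],P3@[30:34]
[35] read 'c'  n11⇒n12 ·f
[36] read 'c'  n12⇒n13
[37] read 'b'  n13⇒n14  emit P4@[35:37]
[38] read 'e'  n14⇒n18 ·f
[39] read 'e'  n18⇒n18 ·f
[40] read 'a'  n18⇒n19
[41] read 'b'  n19⇒n20  emit P7@[39:41]
[42] read 'e'  n20⇒n18 ·f
[43] read 'a'  n18⇒n19
[44] read 'b'  n19⇒n20  emit P7@[42:44]

All matches (sorted): [[0,2],[1,5],[2,2],[4,2],[5,5],[9,2],[12,4],[16,2],[18,2],[20,1],[24,0],[24,7],[32,2],[34,2],[34,3],[37,4],[41,7],[44,7]]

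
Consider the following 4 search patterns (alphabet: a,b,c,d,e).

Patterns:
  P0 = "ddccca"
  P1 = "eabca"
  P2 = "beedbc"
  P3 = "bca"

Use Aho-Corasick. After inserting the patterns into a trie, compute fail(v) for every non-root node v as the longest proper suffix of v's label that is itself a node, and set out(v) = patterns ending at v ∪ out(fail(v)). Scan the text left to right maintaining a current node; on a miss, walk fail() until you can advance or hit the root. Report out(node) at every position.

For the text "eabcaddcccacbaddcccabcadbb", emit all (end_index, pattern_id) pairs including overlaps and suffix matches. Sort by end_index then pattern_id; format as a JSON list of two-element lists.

Construct AC machine:
Trie nodes:
  0='ε' goto b→12 d→1 e→7
  1='d' goto d→2
  2='dd' goto c→3
  3='ddc' goto c→4
  4='ddcc' goto c→5
  5='ddccc' goto a→6
  6='ddccca' goto ·  [P0 ends]
  7='e' goto a→8
  8='ea' goto b→9
  9='eab' goto c→10
  10='eabc' goto a→11
  11='eabca' goto ·  [P1 ends]
  12='b' goto c→18 e→13
  13='be' goto e→14
  14='bee' goto d→15
  15='beed' goto b→16
  16='beedb' goto c→17
  17='beedbc' goto ·  [P2 ends]
  18='bc' goto a→19
  19='bca' goto ·  [P3 ends]

Failure links (BFS by depth):
  fail(1) 'd': from fail(0)=0 chase 'd': 0 ⇒ 0;  out=∅∪out(0)=∅
  fail(7) 'e': from fail(0)=0 chase 'e': 0 ⇒ 0;  out=∅∪out(0)=∅
  fail(12) 'b': from fail(0)=0 chase 'b': 0 ⇒ 0;  out=∅∪out(0)=∅
  fail(2) 'dd': from fail(1)=0 chase 'd': 0 ⇒ 1;  out=∅∪out(1)=∅
  fail(8) 'ea': from fail(7)=0 chase 'a': 0 ⇒ 0;  out=∅∪out(0)=∅
  fail(13) 'be': from fail(12)=0 chase 'e': 0 ⇒ 7;  out=∅∪out(7)=∅
  fail(18) 'bc': from fail(12)=0 chase 'c': 0 ⇒ 0;  out=∅∪out(0)=∅
  fail(3) 'ddc': from fail(2)=1 chase 'c': 1→0 ⇒ 0;  out=∅∪out(0)=∅
  fail(9) 'eab': from fail(8)=0 chase 'b': 0 ⇒ 12;  out=∅∪out(12)=∅
  fail(14) 'bee': from fail(13)=7 chase 'e': 7→0 ⇒ 7;  out=∅∪out(7)=∅
  fail(19) 'bca': from fail(18)=0 chase 'a': 0 ⇒ 0;  out={3}∪out(0)={3}
  fail(4) 'ddcc': from fail(3)=0 chase 'c': 0 ⇒ 0;  out=∅∪out(0)=∅
  fail(10) 'eabc': from fail(9)=12 chase 'c': 12 ⇒ 18;  out=∅∪out(18)=∅
  fail(15) 'beed': from fail(14)=7 chase 'd': 7→0 ⇒ 1;  out=∅∪out(1)=∅
  fail(5) 'ddccc': from fail(4)=0 chase 'c': 0 ⇒ 0;  out=∅∪out(0)=∅
  fail(11) 'eabca': from fail(10)=18 chase 'a': 18 ⇒ 19;  out={1}∪out(19)={1,3}
  fail(16) 'beedb': from fail(15)=1 chase 'b': 1→0 ⇒ 12;  out=∅∪out(12)=∅
  fail(6) 'ddccca': from fail(5)=0 chase 'a': 0 ⇒ 0;  out={0}∪out(0)={0}
  fail(17) 'beedbc': from fail(16)=12 chase 'c': 12 ⇒ 18;  out={2}∪out(18)={2}

Scan:
i=0 'e': node 0→7
i=1 'a': node 7→8
i=2 'b': node 8→9
i=3 'c': node 9→10
i=4 'a': node 10→11  ** P1@[0:4],P3@[2:4]
i=5 'd': node 11→1 (fail-walked)
i=6 'd': node 1→2
i=7 'c': node 2→3
i=8 'c': node 3→4
i=9 'c': node 4→5
i=10 'a': node 5→6  ** P0@[5:10]
i=11 'c': node 6→0 (fail-walked)
i=12 'b': node 0→12
i=13 'a': node 12→0 (fail-walked)
i=14 'd': node 0→1
i=15 'd': node 1→2
i=16 'c': node 2→3
i=17 'c': node 3→4
i=18 'c': node 4→5
i=19 'a': node 5→6  ** P0@[14:19]
i=20 'b': node 6→12 (fail-walked)
i=21 'c': node 12→18
i=22 'a': node 18→19  ** P3@[20:22]
i=23 'd': node 19→1 (fail-walked)
i=24 'b': node 1→12 (fail-walked)
i=25 'b': node 12→12 (fail-walked)

Matches: [[4,1],[4,3],[10,0],[19,0],[22,3]]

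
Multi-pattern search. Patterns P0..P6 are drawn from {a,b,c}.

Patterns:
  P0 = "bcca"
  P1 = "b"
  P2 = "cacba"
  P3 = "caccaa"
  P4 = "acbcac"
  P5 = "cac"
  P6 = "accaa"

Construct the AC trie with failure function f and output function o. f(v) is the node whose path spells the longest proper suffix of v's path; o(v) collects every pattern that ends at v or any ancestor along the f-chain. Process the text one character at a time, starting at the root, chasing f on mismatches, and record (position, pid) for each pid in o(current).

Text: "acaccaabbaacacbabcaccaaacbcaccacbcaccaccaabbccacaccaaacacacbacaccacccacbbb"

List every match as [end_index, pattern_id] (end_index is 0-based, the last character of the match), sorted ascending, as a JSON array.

Build automaton:
Trie (insert patterns):
  n0 'ε': a→13 b→1 c→5
  n1 'b': c→2  ←P1
  n2 'bc': c→3
  n3 'bcc': a→4
  n4 'bcca': ·  ←P0
  n5 'c': a→6
  n6 'ca': c→7
  n7 'cac': b→8 c→10  ←P5
  n8 'cacb': a→9
  n9 'cacba': ·  ←P2
  n10 'cacc': a→11
  n11 'cacca': a→12
  n12 'caccaa': ·  ←P3
  n13 'a': c→14
  n14 'ac': b→15 c→19
  n15 'acb': c→16
  n16 'acbc': a→17
  n17 'acbca': c→18
  n18 'acbcac': ·  ←P4
  n19 'acc': a→20
  n20 'acca': a→21
  n21 'accaa': ·  ←P6

BFS fail/out derivation:
  fail(1) 'b': from fail(0)=0 chase 'b': 0 ⇒ 0;  out={1}∪out(0)={1}
  fail(5) 'c': from fail(0)=0 chase 'c': 0 ⇒ 0;  out=∅∪out(0)=∅
  fail(13) 'a': from fail(0)=0 chase 'a': 0 ⇒ 0;  out=∅∪out(0)=∅
  fail(2) 'bc': from fail(1)=0 chase 'c': 0 ⇒ 5;  out=∅∪out(5)=∅
  fail(6) 'ca': from fail(5)=0 chase 'a': 0 ⇒ 13;  out=∅∪out(13)=∅
  fail(14) 'ac': from fail(13)=0 chase 'c': 0 ⇒ 5;  out=∅∪out(5)=∅
  fail(3) 'bcc': from fail(2)=5 chase 'c': 5→0 ⇒ 5;  out=∅∪out(5)=∅
  fail(7) 'cac': from fail(6)=13 chase 'c': 13 ⇒ 14;  out={5}∪out(14)={5}
  fail(15) 'acb': from fail(14)=5 chase 'b': 5→0 ⇒ 1;  out=∅∪out(1)={1}
  fail(19) 'acc': from fail(14)=5 chase 'c': 5→0 ⇒ 5;  out=∅∪out(5)=∅
  fail(4) 'bcca': from fail(3)=5 chase 'a': 5 ⇒ 6;  out={0}∪out(6)={0}
  fail(8) 'cacb': from fail(7)=14 chase 'b': 14 ⇒ 15;  out=∅∪out(15)={1}
  fail(10) 'cacc': from fail(7)=14 chase 'c': 14 ⇒ 19;  out=∅∪out(19)=∅
  fail(16) 'acbc': from fail(15)=1 chase 'c': 1 ⇒ 2;  out=∅∪out(2)=∅
  fail(20) 'acca': from fail(19)=5 chase 'a': 5 ⇒ 6;  out=∅∪out(6)=∅
  fail(9) 'cacba': from fail(8)=15 chase 'a': 15→1→0 ⇒ 13;  out={2}∪out(13)={2}
  fail(11) 'cacca': from fail(10)=19 chase 'a': 19 ⇒ 20;  out=∅∪out(20)=∅
  fail(17) 'acbca': from fail(16)=2 chase 'a': 2→5 ⇒ 6;  out=∅∪out(6)=∅
  fail(21) 'accaa': from fail(20)=6 chase 'a': 6→13→0 ⇒ 13;  out={6}∪out(13)={6}
  fail(12) 'caccaa': from fail(11)=20 chase 'a': 20 ⇒ 21;  out={3}∪out(21)={3,6}
  fail(18) 'acbcac': from fail(17)=6 chase 'c': 6 ⇒ 7;  out={4}∪out(7)={4,5}

Run:
pos 0 'a': at 13
pos 1 'c': at 14
pos 2 'a': at 6 ·f
pos 3 'c': at 7  → match P5@[1:3]
pos 4 'c': at 10
pos 5 'a': at 11
pos 6 'a': at 12  → match P3@[1:6],P6@[2:6]
pos 7 'b': at 1 ·f  → match P1@[7:7]
pos 8 'b': at 1 ·f  → match P1@[8:8]
pos 9 'a': at 13 ·f
pos 10 'a': at 13 ·f
pos 11 'c': at 14
pos 12 'a': at 6 ·f
pos 13 'c': at 7  → match P5@[11:13]
pos 14 'b': at 8  → match P1@[14:14]
pos 15 'a': at 9  → match P2@[11:15]
pos 16 'b': at 1 ·f  → match P1@[16:16]
pos 17 'c': at 2
pos 18 'a': at 6 ·f
pos 19 'c': at 7  → match P5@[17:19]
pos 20 'c': at 10
pos 21 'a': at 11
pos 22 'a': at 12  → match P3@[17:22],P6@[18:22]
pos 23 'a': at 13 ·f
pos 24 'c': at 14
pos 25 'b': at 15  → match P1@[25:25]
pos 26 'c': at 16
pos 27 'a': at 17
pos 28 'c': at 18  → match P4@[23:28],P5@[26:28]
pos 29 'c': at 10 ·f
pos 30 'a': at 11
pos 31 'c': at 7 ·f  → match P5@[29:31]
pos 32 'b': at 8  → match P1@[32:32]
pos 33 'c': at 16 ·f
pos 34 'a': at 17
pos 35 'c': at 18  → match P4@[30:35],P5@[33:35]
pos 36 'c': at 10 ·f
pos 37 'a': at 11
pos 38 'c': at 7 ·f  → match P5@[36:38]
pos 39 'c': at 10
pos 40 'a': at 11
pos 41 'a': at 12  → match P3@[36:41],P6@[37:41]
pos 42 'b': at 1 ·f  → match P1@[42:42]
pos 43 'b': at 1 ·f  → match P1@[43:43]
pos 44 'c': at 2
pos 45 'c': at 3
pos 46 'a': at 4  → match P0@[43:46]
pos 47 'c': at 7 ·f  → match P5@[45:47]
pos 48 'a': at 6 ·f
pos 49 'c': at 7  → match P5@[47:49]
pos 50 'c': at 10
pos 51 'a': at 11
pos 52 'a': at 12  → match P3@[47:52],P6@[48:52]
pos 53 'a': at 13 ·f
pos 54 'c': at 14
pos 55 'a': at 6 ·f
pos 56 'c': at 7  → match P5@[54:56]
pos 57 'a': at 6 ·f
pos 58 'c': at 7  → match P5@[56:58]
pos 59 'b': at 8  → match P1@[59:59]
pos 60 'a': at 9  → match P2@[56:60]
pos 61 'c': at 14 ·f
pos 62 'a': at 6 ·f
pos 63 'c': at 7  → match P5@[61:63]
pos 64 'c': at 10
pos 65 'a': at 11
pos 66 'c': at 7 ·f  → match P5@[64:66]
pos 67 'c': at 10
pos 68 'c': at 5 ·f
pos 69 'a': at 6
pos 70 'c': at 7  → match P5@[68:70]
pos 71 'b': at 8  → match P1@[71:71]
pos 72 'b': at 1 ·f  → match P1@[72:72]
pos 73 'b': at 1 ·f  → match P1@[73:73]

All matches (sorted): [[3,5],[6,3],[6,6],[7,1],[8,1],[13,5],[14,1],[15,2],[16,1],[19,5],[22,3],[22,6],[25,1],[28,4],[28,5],[31,5],[32,1],[35,4],[35,5],[38,5],[41,3],[41,6],[42,1],[43,1],[46,0],[47,5],[49,5],[52,3],[52,6],[56,5],[58,5],[59,1],[60,2],[63,5],[66,5],[70,5],[71,1],[72,1],[73,1]]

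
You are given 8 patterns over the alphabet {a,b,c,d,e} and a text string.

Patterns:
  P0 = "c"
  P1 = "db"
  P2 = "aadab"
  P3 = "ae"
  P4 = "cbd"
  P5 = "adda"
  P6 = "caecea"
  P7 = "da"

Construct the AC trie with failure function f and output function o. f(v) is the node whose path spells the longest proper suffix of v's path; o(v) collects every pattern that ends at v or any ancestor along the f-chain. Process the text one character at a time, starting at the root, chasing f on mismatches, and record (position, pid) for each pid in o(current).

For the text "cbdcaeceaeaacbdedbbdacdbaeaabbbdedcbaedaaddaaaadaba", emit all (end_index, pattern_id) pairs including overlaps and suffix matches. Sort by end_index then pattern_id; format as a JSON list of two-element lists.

Build:
Trie (insert patterns):
  n0 'ε': a→4 c→1 d→2
  n1 'c': a→15 b→10  [P0 ends]
  n2 'd': a→20 b→3
  n3 'db': ·  [P1 ends]
  n4 'a': a→5 d→12 e→9
  n5 'aa': d→6
  n6 'aad': a→7
  n7 'aada': b→8
  n8 'aadab': ·  [P2 ends]
  n9 'ae': ·  [P3 ends]
  n10 'cb': d→11
  n11 'cbd': ·  [P4 ends]
  n12 'ad': d→13
  n13 'add': a→14
  n14 'adda': ·  [P5 ends]
  n15 'ca': e→16
  n16 'cae': c→17
  n17 'caec': e→18
  n18 'caece': a→19
  n19 'caecea': ·  [P6 ends]
  n20 'da': ·  [P7 ends]

Failure links (BFS by depth):
  fail(1) 'c': from fail(0)=0 chase 'c': 0 ⇒ 0;  out={0}∪out(0)={0}
  fail(2) 'd': from fail(0)=0 chase 'd': 0 ⇒ 0;  out=∅∪out(0)=∅
  fail(4) 'a': from fail(0)=0 chase 'a': 0 ⇒ 0;  out=∅∪out(0)=∅
  fail(3) 'db': from fail(2)=0 chase 'b': 0 ⇒ 0;  out={1}∪out(0)={1}
  fail(5) 'aa': from fail(4)=0 chase 'a': 0 ⇒ 4;  out=∅∪out(4)=∅
  fail(9) 'ae': from fail(4)=0 chase 'e': 0 ⇒ 0;  out={3}∪out(0)={3}
  fail(10) 'cb': from fail(1)=0 chase 'b': 0 ⇒ 0;  out=∅∪out(0)=∅
  fail(12) 'ad': from fail(4)=0 chase 'd': 0 ⇒ 2;  out=∅∪out(2)=∅
  fail(15) 'ca': from fail(1)=0 chase 'a': 0 ⇒ 4;  out=∅∪out(4)=∅
  fail(20) 'da': from fail(2)=0 chase 'a': 0 ⇒ 4;  out={7}∪out(4)={7}
  fail(6) 'aad': from fail(5)=4 chase 'd': 4 ⇒ 12;  out=∅∪out(12)=∅
  fail(11) 'cbd': from fail(10)=0 chase 'd': 0 ⇒ 2;  out={4}∪out(2)={4}
  fail(13) 'add': from fail(12)=2 chase 'd': 2→0 ⇒ 2;  out=∅∪out(2)=∅
  fail(16) 'cae': from fail(15)=4 chase 'e': 4 ⇒ 9;  out=∅∪out(9)={3}
  fail(7) 'aada': from fail(6)=12 chase 'a': 12→2 ⇒ 20;  out=∅∪out(20)={7}
  fail(14) 'adda': from fail(13)=2 chase 'a': 2 ⇒ 20;  out={5}∪out(20)={5,7}
  fail(17) 'caec': from fail(16)=9 chase 'c': 9→0 ⇒ 1;  out=∅∪out(1)={0}
  fail(8) 'aadab': from fail(7)=20 chase 'b': 20→4→0 ⇒ 0;  out={2}∪out(0)={2}
  fail(18) 'caece': from fail(17)=1 chase 'e': 1→0 ⇒ 0;  out=∅∪out(0)=∅
  fail(19) 'caecea': from fail(18)=0 chase 'a': 0 ⇒ 4;  out={6}∪out(4)={6}

Run:
pos 0 'c': at 1  → match P0@[0:0]
pos 1 'b': at 10
pos 2 'd': at 11  → match P4@[0:2]
pos 3 'c': at 1 (fail-walked)  → match P0@[3:3]
pos 4 'a': at 15
pos 5 'e': at 16  → match P3@[4:5]
pos 6 'c': at 17  → match P0@[6:6]
pos 7 'e': at 18
pos 8 'a': at 19  → match P6@[3:8]
pos 9 'e': at 9 (fail-walked)  → match P3@[8:9]
pos 10 'a': at 4 (fail-walked)
pos 11 'a': at 5
pos 12 'c': at 1 (fail-walked)  → match P0@[12:12]
pos 13 'b': at 10
pos 14 'd': at 11  → match P4@[12:14]
pos 15 'e': at 0 (fail-walked)
pos 16 'd': at 2
pos 17 'b': at 3  → match P1@[16:17]
pos 18 'b': at 0 (fail-walked)
pos 19 'd': at 2
pos 20 'a': at 20  → match P7@[19:20]
pos 21 'c': at 1 (fail-walked)  → match P0@[21:21]
pos 22 'd': at 2 (fail-walked)
pos 23 'b': at 3  → match P1@[22:23]
pos 24 'a': at 4 (fail-walked)
pos 25 'e': at 9  → match P3@[24:25]
pos 26 'a': at 4 (fail-walked)
pos 27 'a': at 5
pos 28 'b': at 0 (fail-walked)
pos 29 'b': at 0
pos 30 'b': at 0
pos 31 'd': at 2
pos 32 'e': at 0 (fail-walked)
pos 33 'd': at 2
pos 34 'c': at 1 (fail-walked)  → match P0@[34:34]
pos 35 'b': at 10
pos 36 'a': at 4 (fail-walked)
pos 37 'e': at 9  → match P3@[36:37]
pos 38 'd': at 2 (fail-walked)
pos 39 'a': at 20  → match P7@[38:39]
pos 40 'a': at 5 (fail-walked)
pos 41 'd': at 6
pos 42 'd': at 13 (fail-walked)
pos 43 'a': at 14  → match P5@[40:43],P7@[42:43]
pos 44 'a': at 5 (fail-walked)
pos 45 'a': at 5 (fail-walked)
pos 46 'a': at 5 (fail-walked)
pos 47 'd': at 6
pos 48 'a': at 7  → match P7@[47:48]
pos 49 'b': at 8  → match P2@[45:49]
pos 50 'a': at 4 (fail-walked)

Result: [[0,0],[2,4],[3,0],[5,3],[6,0],[8,6],[9,3],[12,0],[14,4],[17,1],[20,7],[21,0],[23,1],[25,3],[34,0],[37,3],[39,7],[43,5],[43,7],[48,7],[49,2]]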